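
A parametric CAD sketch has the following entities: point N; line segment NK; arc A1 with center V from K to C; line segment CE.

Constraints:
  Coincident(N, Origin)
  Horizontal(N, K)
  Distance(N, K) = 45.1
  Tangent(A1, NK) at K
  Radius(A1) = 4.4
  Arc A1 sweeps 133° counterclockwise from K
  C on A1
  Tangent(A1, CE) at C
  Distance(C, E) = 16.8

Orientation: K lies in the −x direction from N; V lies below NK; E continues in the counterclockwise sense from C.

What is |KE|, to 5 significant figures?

21.342

N is at the origin; NK is horizontal with |NK| = 45.1 and K on the −x side, so K = (-45.100, 0.0000). A1 meets NK tangentially, so VK is at right angles to NK, so V = K + (0, -4.4) = (-45.100, -4.4000). On A1, K sits at bearing 90° from V; a 133° counterclockwise sweep puts C at bearing 223°, so C = V + 4.4·(cos 223°, sin 223°) = (-48.318, -7.4008). Tangency of A1 to CE means the radius VC is perpendicular to CE, so CE runs along (−sin 223°, cos 223°); with |CE| = 16.8, E = (-36.860, -19.688). Then |KE| = |E − K| = 21.342.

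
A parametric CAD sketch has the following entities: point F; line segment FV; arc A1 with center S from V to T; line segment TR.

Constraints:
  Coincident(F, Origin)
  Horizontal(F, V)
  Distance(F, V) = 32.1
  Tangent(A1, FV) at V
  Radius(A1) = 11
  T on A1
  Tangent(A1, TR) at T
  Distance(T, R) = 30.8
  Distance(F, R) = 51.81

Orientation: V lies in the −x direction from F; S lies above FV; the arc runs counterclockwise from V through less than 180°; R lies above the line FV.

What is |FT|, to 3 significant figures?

25.2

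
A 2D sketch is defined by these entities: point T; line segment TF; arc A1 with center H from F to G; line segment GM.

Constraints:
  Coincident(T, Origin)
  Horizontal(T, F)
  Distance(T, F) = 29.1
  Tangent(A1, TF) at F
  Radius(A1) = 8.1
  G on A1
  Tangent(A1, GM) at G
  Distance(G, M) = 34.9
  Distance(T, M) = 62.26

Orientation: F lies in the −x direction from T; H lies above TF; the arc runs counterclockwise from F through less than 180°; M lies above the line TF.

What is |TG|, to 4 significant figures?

27.63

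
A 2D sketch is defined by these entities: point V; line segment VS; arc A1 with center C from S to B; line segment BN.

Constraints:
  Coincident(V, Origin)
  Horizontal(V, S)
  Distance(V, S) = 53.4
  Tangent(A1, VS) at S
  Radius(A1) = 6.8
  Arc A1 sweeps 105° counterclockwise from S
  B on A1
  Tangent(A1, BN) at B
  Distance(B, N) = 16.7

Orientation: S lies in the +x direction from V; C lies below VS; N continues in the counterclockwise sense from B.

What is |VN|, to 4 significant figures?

56.80

On A1, S sits at bearing 90° from C; a 105° counterclockwise sweep puts B at bearing 195°, so B = C + 6.8·(cos 195°, sin 195°) = (46.83, -8.560). A1 meets BN tangentially, so CB is at right angles to BN, so BN runs along (−sin 195°, cos 195°); with |BN| = 16.7, N = (51.15, -24.69). Then |VN| = |N − V| = 56.80.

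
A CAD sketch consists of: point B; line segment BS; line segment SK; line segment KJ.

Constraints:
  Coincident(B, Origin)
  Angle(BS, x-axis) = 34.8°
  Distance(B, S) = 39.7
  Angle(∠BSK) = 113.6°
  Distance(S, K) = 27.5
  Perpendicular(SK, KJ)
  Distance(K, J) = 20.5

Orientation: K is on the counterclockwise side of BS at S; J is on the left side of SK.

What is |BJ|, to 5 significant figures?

46.208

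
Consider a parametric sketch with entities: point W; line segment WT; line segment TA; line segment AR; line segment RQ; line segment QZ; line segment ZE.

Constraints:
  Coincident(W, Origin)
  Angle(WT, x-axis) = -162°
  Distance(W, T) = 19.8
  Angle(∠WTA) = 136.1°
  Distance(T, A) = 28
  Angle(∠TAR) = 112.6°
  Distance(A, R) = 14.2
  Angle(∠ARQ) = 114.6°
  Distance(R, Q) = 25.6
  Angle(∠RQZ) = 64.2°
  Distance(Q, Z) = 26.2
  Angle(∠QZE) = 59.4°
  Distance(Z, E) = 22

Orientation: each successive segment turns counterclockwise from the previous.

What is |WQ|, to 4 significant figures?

35.35

W is at the origin; WT runs at -162.0° with length 19.8, so T = (-18.83, -6.119). ∠WTA = 136.1° gives TA at -118.1° from the x-axis; with |TA| = 28.0, A = (-32.02, -30.82). ∠TAR = 112.6° gives AR at -50.70° from the x-axis; with |AR| = 14.2, R = (-23.03, -41.81). ∠ARQ = 114.6° gives RQ at 14.70° from the x-axis; with |RQ| = 25.6, Q = (1.737, -35.31). Then |WQ| = |Q − W| = 35.35.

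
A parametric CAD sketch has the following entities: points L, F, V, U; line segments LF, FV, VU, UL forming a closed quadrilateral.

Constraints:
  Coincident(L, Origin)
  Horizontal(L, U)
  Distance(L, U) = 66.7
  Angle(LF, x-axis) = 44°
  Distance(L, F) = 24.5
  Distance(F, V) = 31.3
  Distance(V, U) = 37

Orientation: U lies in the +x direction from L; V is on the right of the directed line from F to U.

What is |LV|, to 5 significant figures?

33.300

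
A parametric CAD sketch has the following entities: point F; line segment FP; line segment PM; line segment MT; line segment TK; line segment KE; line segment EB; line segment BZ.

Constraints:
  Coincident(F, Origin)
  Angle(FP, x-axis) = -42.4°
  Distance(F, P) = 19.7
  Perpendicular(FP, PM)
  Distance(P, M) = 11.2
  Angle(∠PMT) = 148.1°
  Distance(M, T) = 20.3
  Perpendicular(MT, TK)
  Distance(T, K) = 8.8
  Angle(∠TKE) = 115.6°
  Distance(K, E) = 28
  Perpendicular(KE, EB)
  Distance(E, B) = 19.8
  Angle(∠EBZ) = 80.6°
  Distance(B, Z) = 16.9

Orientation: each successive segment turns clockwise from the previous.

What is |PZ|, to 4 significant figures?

14.40

F is at the origin; FP runs at -42.4° with length 19.7, so P = (14.55, -13.28). FP is perpendicular to PM, so PM runs at -132.4°; with |PM| = 11.2, M = (6.995, -21.55). ∠PMT = 148.1° gives MT at -164.3° from the x-axis; with |MT| = 20.3, T = (-12.55, -27.05). MT is perpendicular to TK, so TK runs at 105.7°; with |TK| = 8.8, K = (-14.93, -18.58). ∠TKE = 115.6° gives KE at 41.30° from the x-axis; with |KE| = 28.0, E = (6.107, -0.09591). The perpendicularity gives EB at right angles to KE, so EB runs at -48.70°; with |EB| = 19.8, B = (19.17, -14.97). ∠EBZ = 80.6° gives BZ at -148.1° from the x-axis; with |BZ| = 16.9, Z = (4.827, -23.90). Then |PZ| = |Z − P| = 14.40.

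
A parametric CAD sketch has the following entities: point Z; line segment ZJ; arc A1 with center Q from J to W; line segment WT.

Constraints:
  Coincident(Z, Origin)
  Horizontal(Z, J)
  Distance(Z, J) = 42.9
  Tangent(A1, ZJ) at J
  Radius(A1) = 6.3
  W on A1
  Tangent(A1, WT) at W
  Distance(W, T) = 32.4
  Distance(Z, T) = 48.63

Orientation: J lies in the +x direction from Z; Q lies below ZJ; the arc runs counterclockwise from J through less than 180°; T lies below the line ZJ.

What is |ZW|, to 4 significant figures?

37.06

Checks: ∠(QJ, JZ) = 90.00° ✓; |QW| = 6.300 ✓; ∠(QW, WT) = 90.00° ✓; |WT| = 32.40 ✓; |ZT| = 48.63 ✓.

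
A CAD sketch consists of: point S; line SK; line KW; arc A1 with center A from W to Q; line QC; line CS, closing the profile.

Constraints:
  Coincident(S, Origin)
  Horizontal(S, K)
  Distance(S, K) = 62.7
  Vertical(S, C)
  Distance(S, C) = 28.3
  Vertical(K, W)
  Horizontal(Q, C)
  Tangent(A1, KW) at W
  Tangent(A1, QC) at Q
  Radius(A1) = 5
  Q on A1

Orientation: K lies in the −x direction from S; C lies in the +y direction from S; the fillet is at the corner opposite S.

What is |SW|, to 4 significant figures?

66.89

S is at the origin; SK is horizontal with |SK| = 62.7 and K on the −x side, so K = (-62.70, 0.000). SC is vertical with |SC| = 28.3 and C on the +y side, so C = (0.000, 28.30). The virtual corner opposite S is at (-62.70, 28.30). Since A1 is tangent to KW there, AW ⟂ KW and tangency of A1 to QC means the radius AQ is perpendicular to QC, with radius 5.0, so the center A sits 5.0 in from both sides at A = (-57.70, 23.30). That places the tangent points at W = (-62.70, 23.30) on KW and Q = (-57.70, 28.30) on QC. Then |SW| = |W − S| = 66.89.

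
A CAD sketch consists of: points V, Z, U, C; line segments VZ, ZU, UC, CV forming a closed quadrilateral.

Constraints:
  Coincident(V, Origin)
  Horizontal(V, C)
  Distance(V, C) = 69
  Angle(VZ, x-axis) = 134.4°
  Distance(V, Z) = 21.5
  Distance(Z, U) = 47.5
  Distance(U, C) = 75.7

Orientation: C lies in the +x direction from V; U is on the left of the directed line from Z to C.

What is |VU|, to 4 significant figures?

54.51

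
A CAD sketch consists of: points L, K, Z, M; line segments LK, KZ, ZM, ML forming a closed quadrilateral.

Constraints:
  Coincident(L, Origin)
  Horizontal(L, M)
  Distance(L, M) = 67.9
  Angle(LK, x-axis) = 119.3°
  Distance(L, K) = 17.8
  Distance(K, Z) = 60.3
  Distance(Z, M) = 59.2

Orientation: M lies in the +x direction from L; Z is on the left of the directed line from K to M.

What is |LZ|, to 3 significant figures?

65.1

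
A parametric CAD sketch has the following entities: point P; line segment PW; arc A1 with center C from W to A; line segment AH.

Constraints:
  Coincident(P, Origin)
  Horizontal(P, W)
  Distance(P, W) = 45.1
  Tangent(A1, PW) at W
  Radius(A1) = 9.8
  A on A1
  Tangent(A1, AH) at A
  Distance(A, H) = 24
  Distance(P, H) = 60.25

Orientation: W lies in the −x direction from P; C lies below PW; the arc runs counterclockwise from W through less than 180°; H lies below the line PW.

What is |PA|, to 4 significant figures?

55.95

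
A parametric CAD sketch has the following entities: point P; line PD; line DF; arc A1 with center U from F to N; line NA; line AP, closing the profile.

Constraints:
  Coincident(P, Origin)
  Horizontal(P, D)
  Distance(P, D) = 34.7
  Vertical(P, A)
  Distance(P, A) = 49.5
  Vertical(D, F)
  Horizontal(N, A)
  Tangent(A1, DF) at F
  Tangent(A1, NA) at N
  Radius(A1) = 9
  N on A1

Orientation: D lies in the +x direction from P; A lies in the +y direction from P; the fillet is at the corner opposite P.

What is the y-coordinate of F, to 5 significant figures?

40.500

The virtual corner opposite P is at (34.700, 49.500). The tangent condition forces UF to be normal to DF and tangency of A1 to NA means the radius UN is perpendicular to NA, with radius 9.0, so the center U sits 9.0 in from both sides at U = (25.700, 40.500). That places the tangent points at F = (34.700, 40.500) on DF and N = (25.700, 49.500) on NA. So F.y = 40.500.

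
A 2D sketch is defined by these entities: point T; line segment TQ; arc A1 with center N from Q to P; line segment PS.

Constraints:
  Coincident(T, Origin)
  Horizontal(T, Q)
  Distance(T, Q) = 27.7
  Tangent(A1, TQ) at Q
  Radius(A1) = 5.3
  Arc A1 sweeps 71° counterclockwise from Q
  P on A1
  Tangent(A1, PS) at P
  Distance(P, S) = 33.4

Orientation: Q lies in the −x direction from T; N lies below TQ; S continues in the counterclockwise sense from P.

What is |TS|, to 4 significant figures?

56.00

T is at the origin; T and Q share the same y with |TQ| = 27.7 and Q on the −x side, so Q = (-27.70, 0.000). The tangent condition forces NQ to be normal to TQ, so N = Q + (0, -5.3) = (-27.70, -5.300). On A1, Q sits at bearing 90° from N; a 71° counterclockwise sweep puts P at bearing 161°, so P = N + 5.3·(cos 161°, sin 161°) = (-32.71, -3.574). Tangency of A1 to PS means the radius NP is perpendicular to PS, so PS runs along (−sin 161°, cos 161°); with |PS| = 33.4, S = (-43.59, -35.15). Then |TS| = |S − T| = 56.00.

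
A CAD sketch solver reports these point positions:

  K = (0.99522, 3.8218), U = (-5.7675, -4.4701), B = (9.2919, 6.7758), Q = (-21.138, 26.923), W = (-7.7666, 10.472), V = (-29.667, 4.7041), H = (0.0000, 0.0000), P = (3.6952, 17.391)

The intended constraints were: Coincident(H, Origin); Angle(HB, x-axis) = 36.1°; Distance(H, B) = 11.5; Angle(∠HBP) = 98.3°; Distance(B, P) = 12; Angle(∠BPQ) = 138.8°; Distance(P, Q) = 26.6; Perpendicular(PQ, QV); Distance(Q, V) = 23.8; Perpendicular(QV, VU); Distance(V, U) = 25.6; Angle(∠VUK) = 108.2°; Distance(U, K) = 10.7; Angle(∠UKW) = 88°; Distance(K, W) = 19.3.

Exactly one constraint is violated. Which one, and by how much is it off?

Distance(K, W) = 19.3 — off by 8.30.

H = (0.00, 0.00) ✓; HB at 36.10° ✓; |HB| = 11.50 ✓; ∠HBP = 98.30° ✓; |BP| = 12.00 ✓; ∠BPQ = 138.8° ✓; |PQ| = 26.60 ✓; ∠(PQ, QV) = 90.00° ✓; |QV| = 23.80 ✓; ∠(QV, VU) = 90.00° ✓; |VU| = 25.60 ✓; ∠VUK = 108.2° ✓; |UK| = 10.70 ✓; ∠UKW = 88.00° ✓; |KW| = 11.00 ✗.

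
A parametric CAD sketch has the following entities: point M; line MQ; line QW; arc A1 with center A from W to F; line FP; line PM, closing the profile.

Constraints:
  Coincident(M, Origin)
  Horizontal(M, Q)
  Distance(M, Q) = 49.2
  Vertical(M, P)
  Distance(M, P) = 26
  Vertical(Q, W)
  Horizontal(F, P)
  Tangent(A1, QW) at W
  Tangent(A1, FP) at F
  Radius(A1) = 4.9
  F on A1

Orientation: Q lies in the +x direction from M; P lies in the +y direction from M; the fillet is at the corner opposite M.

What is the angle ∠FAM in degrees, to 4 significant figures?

115.5°

M is at the origin; MQ is horizontal with |MQ| = 49.2 and Q on the +x side, so Q = (49.20, 0.000). MP is vertical with |MP| = 26.0 and P on the +y side, so P = (0.000, 26.00). The virtual corner opposite M is at (49.20, 26.00). A1 meets QW tangentially, so AW is at right angles to QW and the tangent condition forces AF to be normal to FP, with radius 4.9, so the center A sits 4.9 in from both sides at A = (44.30, 21.10). That places the tangent points at W = (49.20, 21.10) on QW and F = (44.30, 26.00) on FP. Then cos ∠FAM = AF·AM / (|AF||AM|), giving 115.5°.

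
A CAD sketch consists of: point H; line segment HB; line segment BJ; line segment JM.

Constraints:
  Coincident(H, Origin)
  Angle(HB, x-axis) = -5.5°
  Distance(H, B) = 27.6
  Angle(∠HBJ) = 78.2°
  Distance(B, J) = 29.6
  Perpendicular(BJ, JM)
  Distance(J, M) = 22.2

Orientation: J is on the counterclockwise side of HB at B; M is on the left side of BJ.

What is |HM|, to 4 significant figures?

24.44

H is at the origin; HB runs at -5.5° with length 27.6, so B = 27.6·(cos -5.5°, sin -5.5°) = (27.47, -2.645). ∠HBJ = 78.2°, so BJ runs at -5.5° + (180° − 78.2°) = 96.30° from the x-axis; with |BJ| = 29.6, J = B + 29.6·(cos 96.30°, sin 96.30°) = (24.22, 26.78). The perpendicularity gives JM at right angles to BJ; with |JM| = 22.2 on the left of BJ, M = J + 22.2·(-0.9940, -0.1097) = (2.159, 24.34). Then |HM| = |M − H| = 24.44.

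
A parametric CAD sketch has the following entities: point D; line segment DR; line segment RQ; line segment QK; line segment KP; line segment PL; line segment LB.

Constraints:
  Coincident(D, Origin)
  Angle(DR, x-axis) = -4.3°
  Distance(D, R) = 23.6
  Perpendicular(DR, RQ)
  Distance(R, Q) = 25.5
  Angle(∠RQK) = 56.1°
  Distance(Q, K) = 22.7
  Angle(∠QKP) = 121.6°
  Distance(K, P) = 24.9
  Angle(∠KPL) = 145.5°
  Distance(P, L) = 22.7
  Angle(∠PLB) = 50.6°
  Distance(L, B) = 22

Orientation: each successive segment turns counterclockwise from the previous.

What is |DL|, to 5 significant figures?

35.885

∠QKP = 121.6° gives KP at -92.000° from the x-axis; with |KP| = 24.9, P = (4.8390, -12.439). ∠KPL = 145.5° gives PL at -57.500° from the x-axis; with |PL| = 22.7, L = (17.036, -31.584). Then |DL| = |L − D| = 35.885.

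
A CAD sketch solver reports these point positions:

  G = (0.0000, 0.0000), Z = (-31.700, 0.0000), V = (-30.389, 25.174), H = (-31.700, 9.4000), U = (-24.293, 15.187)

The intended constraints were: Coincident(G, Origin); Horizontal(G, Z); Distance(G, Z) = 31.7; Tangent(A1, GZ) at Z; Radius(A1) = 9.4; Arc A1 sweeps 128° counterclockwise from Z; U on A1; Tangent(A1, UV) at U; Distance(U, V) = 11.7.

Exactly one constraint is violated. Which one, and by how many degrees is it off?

Tangent(A1, UV) at U — off by 6.60°.

G = (0.00, 0.00) ✓; G.y = 0.00, Z.y = 0.00 ✓; |GZ| = 31.70 ✓; ∠(HZ, ZG) = 90.00° ✓; |HZ| = 9.400 ✓; bearing(H→U) − bearing(H→Z) = 128.0° ✓; |HU| = 9.400 ✓; ∠(HU, UV) = 96.60° ✗; |UV| = 11.70 ✓.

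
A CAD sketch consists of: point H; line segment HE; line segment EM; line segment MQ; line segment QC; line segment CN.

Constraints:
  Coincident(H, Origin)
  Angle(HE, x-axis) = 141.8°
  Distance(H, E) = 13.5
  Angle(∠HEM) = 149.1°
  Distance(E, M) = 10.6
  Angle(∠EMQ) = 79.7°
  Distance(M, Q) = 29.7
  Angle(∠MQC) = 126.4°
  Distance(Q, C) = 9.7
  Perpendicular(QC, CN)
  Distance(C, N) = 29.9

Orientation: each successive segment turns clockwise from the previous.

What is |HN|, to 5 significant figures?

5.0003

H is at the origin; HE runs at 141.8° with length 13.5, so E = (-10.609, 8.3485). ∠HEM = 149.1° gives EM at 110.90° from the x-axis; with |EM| = 10.6, M = (-14.390, 18.251). ∠EMQ = 79.7° gives MQ at 10.600° from the x-axis; with |MQ| = 29.7, Q = (14.803, 23.714). ∠MQC = 126.4° gives QC at -43.000° from the x-axis; with |QC| = 9.7, C = (21.897, 17.099). QC is perpendicular to CN, so CN runs at -133.00°; with |CN| = 29.9, N = (1.5051, -4.7684). Then |HN| = |N − H| = 5.0003.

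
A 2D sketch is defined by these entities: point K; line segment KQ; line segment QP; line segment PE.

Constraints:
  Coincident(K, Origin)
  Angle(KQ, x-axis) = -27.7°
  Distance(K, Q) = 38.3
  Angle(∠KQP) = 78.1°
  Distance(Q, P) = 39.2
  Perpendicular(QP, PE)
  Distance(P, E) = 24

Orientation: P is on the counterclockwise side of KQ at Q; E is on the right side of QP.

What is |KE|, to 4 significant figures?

68.99

K is at the origin; KQ runs at -27.7° with length 38.3, so Q = 38.3·(cos -27.7°, sin -27.7°) = (33.91, -17.80). ∠KQP = 78.1°, so QP runs at -27.7° + (180° − 78.1°) = 74.20° from the x-axis; with |QP| = 39.2, P = Q + 39.2·(cos 74.20°, sin 74.20°) = (44.58, 19.92). QP ⟂ PE; with |PE| = 24.0 on the right of QP, E = P + 24.0·(0.9622, -0.2723) = (67.68, 13.38). Then |KE| = |E − K| = 68.99.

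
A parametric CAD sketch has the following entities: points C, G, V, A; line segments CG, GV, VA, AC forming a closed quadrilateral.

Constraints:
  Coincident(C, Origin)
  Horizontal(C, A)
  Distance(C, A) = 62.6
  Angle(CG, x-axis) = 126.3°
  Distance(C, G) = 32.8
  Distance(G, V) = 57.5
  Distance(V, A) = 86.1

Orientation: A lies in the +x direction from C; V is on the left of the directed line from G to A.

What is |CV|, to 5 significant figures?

73.749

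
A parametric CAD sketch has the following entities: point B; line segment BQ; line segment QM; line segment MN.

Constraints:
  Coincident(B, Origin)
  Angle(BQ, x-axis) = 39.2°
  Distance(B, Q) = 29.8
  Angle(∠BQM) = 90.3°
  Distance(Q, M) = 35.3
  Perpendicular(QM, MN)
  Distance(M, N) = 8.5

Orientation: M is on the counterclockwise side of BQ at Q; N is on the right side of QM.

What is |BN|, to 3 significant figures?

52.2

B is at the origin; BQ runs at 39.2° with length 29.8, so Q = 29.8·(cos 39.2°, sin 39.2°) = (23.1, 18.8). ∠BQM = 90.3°, so QM runs at 39.2° + (180° − 90.3°) = 129° from the x-axis; with |QM| = 35.3, M = Q + 35.3·(cos 129°, sin 129°) = (0.926, 46.3). QM is perpendicular to MN; with |MN| = 8.5 on the right of QM, N = M + 8.5·(0.778, 0.628) = (7.54, 51.6). Then |BN| = |N − B| = 52.2.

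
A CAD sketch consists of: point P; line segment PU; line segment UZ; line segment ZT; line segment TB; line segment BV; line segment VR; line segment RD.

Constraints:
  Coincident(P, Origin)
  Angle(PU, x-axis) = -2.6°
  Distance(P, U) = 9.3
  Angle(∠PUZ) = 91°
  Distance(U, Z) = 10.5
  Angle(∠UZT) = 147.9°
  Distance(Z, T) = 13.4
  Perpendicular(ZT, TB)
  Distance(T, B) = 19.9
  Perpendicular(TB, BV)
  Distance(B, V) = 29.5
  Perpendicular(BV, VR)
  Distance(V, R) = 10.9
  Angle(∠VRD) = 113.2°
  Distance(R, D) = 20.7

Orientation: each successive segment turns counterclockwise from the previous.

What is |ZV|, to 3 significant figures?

25.6

P is at the origin; PU runs at -2.6° with length 9.3, so U = (9.29, -0.422). ∠PUZ = 91.0° gives UZ at 86.4° from the x-axis; with |UZ| = 10.5, Z = (9.95, 10.1). ∠UZT = 147.9° gives ZT at 118° from the x-axis; with |ZT| = 13.4, T = (3.56, 21.8). ZT ⟂ TB, so TB runs at -152°; with |TB| = 19.9, B = (-13.9, 12.3). The perpendicularity gives BV at right angles to TB, so BV runs at -61.5°; with |BV| = 29.5, V = (0.144, -13.6). Then |ZV| = |V − Z| = 25.6.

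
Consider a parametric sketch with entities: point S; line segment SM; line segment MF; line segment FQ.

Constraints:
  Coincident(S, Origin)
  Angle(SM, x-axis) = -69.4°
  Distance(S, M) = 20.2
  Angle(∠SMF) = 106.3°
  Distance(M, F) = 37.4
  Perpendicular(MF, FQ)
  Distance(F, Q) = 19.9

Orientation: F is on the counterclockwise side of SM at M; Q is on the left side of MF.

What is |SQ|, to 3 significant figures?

43.1

S is at the origin; SM runs at -69.4° with length 20.2, so M = 20.2·(cos -69.4°, sin -69.4°) = (7.11, -18.9). ∠SMF = 106.3°, so MF runs at -69.4° + (180° − 106.3°) = 4.30° from the x-axis; with |MF| = 37.4, F = M + 37.4·(cos 4.30°, sin 4.30°) = (44.4, -16.1). MF is perpendicular to FQ; with |FQ| = 19.9 on the left of MF, Q = F + 19.9·(-0.0750, 0.997) = (42.9, 3.74). Then |SQ| = |Q − S| = 43.1.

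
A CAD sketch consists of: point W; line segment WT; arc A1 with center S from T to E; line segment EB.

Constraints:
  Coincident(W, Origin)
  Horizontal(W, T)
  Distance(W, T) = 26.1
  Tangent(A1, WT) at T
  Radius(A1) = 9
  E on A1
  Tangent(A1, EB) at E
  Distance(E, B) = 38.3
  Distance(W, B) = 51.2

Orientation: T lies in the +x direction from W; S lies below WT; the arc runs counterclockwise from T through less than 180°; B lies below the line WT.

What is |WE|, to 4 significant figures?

19.51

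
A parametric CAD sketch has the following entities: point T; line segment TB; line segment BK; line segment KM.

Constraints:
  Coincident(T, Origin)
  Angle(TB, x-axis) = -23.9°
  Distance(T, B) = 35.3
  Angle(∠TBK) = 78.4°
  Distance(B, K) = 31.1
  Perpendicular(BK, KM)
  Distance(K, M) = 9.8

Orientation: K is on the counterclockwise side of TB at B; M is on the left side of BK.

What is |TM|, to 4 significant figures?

34.50

T is at the origin; TB runs at -23.9° with length 35.3, so B = 35.3·(cos -23.9°, sin -23.9°) = (32.27, -14.30). ∠TBK = 78.4°, so BK runs at -23.9° + (180° − 78.4°) = 77.70° from the x-axis; with |BK| = 31.1, K = B + 31.1·(cos 77.70°, sin 77.70°) = (38.90, 16.08). The perpendicularity gives KM at right angles to BK; with |KM| = 9.8 on the left of BK, M = K + 9.8·(-0.9770, 0.2130) = (29.32, 18.17). Then |TM| = |M − T| = 34.50.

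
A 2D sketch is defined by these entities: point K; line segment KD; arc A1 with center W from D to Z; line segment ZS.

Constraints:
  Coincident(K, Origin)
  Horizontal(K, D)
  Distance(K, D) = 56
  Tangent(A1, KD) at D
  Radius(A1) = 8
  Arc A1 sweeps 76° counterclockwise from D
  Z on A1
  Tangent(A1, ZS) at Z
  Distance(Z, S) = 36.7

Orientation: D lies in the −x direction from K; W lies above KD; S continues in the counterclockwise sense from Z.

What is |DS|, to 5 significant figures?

44.874

On A1, D sits at bearing -90° from W; a 76° counterclockwise sweep puts Z at bearing -14°, so Z = W + 8.0·(cos -14°, sin -14°) = (-48.238, 6.0646). Since A1 is tangent to ZS there, WZ ⟂ ZS, so ZS runs along (−sin -14°, cos -14°); with |ZS| = 36.7, S = (-39.359, 41.674). Then |DS| = |S − D| = 44.874.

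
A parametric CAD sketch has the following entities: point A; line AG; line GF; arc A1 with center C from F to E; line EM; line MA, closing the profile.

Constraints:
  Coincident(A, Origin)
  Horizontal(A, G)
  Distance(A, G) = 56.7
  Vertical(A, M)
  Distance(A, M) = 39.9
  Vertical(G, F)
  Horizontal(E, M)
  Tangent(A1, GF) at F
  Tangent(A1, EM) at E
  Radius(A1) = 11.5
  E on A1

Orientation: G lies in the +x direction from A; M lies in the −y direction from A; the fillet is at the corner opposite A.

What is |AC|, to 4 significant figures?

53.38

A is at the origin; A and G share the same y with |AG| = 56.7 and G on the +x side, so G = (56.70, 0.000). AM is vertical with |AM| = 39.9 and M on the −y side, so M = (0.000, -39.90). The virtual corner opposite A is at (56.70, -39.90). Tangency of A1 to GF means the radius CF is perpendicular to GF and the tangent condition forces CE to be normal to EM, with radius 11.5, so the center C sits 11.5 in from both sides at C = (45.20, -28.40). Then |AC| = |C − A| = 53.38.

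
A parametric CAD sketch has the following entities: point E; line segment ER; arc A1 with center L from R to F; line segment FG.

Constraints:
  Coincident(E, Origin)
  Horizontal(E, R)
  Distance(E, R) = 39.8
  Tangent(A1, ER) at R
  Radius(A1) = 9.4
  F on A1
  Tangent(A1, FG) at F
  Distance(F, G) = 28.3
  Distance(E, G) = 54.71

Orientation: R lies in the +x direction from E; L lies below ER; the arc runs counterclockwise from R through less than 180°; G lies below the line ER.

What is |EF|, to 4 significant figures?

32.95

Checks: |LF| = 9.400 ✓; ∠(LF, FG) = 90.00° ✓; |FG| = 28.30 ✓; |EG| = 54.71 ✓.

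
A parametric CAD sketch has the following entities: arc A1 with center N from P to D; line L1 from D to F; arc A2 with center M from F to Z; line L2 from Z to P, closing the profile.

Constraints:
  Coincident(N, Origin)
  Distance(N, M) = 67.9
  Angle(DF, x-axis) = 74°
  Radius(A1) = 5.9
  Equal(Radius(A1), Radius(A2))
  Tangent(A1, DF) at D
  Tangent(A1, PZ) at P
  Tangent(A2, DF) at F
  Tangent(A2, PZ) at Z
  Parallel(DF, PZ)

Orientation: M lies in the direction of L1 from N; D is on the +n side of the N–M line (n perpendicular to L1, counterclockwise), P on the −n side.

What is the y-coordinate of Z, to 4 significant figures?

63.64

Tangency of A1 to both parallel lines with radius 5.9 puts D and P at N ± 5.9·n: D = (-5.671, 1.626), P = (5.671, -1.626). Equal radii place F and Z the same way about M: F = M + 5.9·n = (13.04, 66.90), Z = M − 5.9·n = (24.39, 63.64). So Z.y = 63.64.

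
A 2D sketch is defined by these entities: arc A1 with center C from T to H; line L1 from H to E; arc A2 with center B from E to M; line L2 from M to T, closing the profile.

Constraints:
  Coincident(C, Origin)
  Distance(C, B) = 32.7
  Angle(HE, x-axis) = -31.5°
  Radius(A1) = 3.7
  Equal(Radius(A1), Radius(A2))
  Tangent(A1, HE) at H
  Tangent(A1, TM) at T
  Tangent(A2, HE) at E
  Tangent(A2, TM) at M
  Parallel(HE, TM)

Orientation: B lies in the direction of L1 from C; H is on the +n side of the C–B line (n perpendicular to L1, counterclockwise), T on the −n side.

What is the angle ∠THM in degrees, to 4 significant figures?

77.25°

The slot axis is L1's direction at -31.5°, so u = (cos -31.5°, sin -31.5°) = (0.8526, -0.5225) and n = (−sin -31.5°, cos -31.5°) = (0.5225, 0.8526). C is at the origin and B lies 32.7 along u from C, so B = 32.7·u = (27.88, -17.09). Tangency of A1 to both parallel lines with radius 3.7 puts H and T at C ± 3.7·n: H = (1.933, 3.155), T = (-1.933, -3.155). Equal radii place E and M the same way about B: E = B + 3.7·n = (29.81, -13.93), M = B − 3.7·n = (25.95, -20.24). Then cos ∠THM = HT·HM / (|HT||HM|), giving 77.25°.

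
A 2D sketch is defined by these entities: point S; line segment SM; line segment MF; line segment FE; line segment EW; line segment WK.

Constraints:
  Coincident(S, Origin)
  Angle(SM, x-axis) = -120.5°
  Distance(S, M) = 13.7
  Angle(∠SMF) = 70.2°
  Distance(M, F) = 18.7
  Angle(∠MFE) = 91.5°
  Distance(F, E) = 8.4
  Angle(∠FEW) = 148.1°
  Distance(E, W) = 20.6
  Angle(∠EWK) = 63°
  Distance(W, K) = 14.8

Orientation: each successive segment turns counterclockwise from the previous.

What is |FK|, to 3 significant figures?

22.8

∠FEW = 148.1° gives EW at 110° from the x-axis; with |EW| = 20.6, W = (6.25, 12.3). ∠EWK = 63.0° gives WK at -133° from the x-axis; with |WK| = 14.8, K = (-3.90, 1.56). Then |FK| = |K − F| = 22.8.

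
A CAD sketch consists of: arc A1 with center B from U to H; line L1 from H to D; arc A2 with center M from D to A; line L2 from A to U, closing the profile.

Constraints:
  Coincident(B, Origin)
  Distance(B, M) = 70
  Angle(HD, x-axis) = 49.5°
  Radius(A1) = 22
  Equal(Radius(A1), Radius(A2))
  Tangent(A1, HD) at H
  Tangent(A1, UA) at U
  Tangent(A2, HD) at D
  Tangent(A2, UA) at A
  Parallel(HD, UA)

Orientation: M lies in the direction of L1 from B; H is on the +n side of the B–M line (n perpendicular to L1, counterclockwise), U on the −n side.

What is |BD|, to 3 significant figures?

73.4

The slot axis is L1's direction at 49.5°, so u = (cos 49.5°, sin 49.5°) = (0.649, 0.760) and n = (−sin 49.5°, cos 49.5°) = (-0.760, 0.649). B is at the origin and M lies 70.0 along u from B, so M = 70.0·u = (45.5, 53.2). Tangency of A1 to both parallel lines with radius 22.0 puts H and U at B ± 22.0·n: H = (-16.7, 14.3), U = (16.7, -14.3). Equal radii place D and A the same way about M: D = M + 22.0·n = (28.7, 67.5), A = M − 22.0·n = (62.2, 38.9). Then |BD| = |D − B| = 73.4.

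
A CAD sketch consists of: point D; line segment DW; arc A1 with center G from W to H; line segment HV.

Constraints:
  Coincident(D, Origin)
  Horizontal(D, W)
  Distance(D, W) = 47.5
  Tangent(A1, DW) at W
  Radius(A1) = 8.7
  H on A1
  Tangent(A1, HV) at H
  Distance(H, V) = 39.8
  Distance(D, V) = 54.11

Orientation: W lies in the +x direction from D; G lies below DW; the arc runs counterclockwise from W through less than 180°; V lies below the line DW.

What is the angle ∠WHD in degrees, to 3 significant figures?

132°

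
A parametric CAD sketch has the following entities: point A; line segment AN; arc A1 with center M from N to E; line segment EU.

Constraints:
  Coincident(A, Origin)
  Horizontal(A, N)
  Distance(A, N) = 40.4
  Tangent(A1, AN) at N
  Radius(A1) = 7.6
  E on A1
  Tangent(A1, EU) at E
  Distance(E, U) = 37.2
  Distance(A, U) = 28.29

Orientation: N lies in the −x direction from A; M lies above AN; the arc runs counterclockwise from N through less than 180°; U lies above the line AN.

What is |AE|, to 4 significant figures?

35.31

Checks: |ME| = 7.600 ✓; ∠(ME, EU) = 90.00° ✓; |EU| = 37.20 ✓; |AU| = 28.29 ✓.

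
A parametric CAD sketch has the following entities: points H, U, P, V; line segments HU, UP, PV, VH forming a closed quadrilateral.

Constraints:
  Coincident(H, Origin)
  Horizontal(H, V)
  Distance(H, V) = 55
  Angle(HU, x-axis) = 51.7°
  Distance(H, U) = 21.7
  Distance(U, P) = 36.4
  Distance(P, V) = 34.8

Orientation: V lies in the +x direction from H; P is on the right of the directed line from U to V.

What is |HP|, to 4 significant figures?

30.46

H is at the origin; HV is horizontal with |HV| = 55.0 and V in +x, so V = (55.0, 0). HU runs at 51.7° with |HU| = 21.7, so U = (13.45, 17.03). P is determined by |UP| = 36.4 and |PV| = 34.8 together: it lies at the intersection of circle(U, 36.4) and circle(V, 34.8). With |UV| = 44.91, the foot of the radical line on UV is 23.72 from U and the perpendicular offset is √(36.4² − 23.72²) = 27.61. Taking the right-of-UV solution: P = (24.93, -17.51).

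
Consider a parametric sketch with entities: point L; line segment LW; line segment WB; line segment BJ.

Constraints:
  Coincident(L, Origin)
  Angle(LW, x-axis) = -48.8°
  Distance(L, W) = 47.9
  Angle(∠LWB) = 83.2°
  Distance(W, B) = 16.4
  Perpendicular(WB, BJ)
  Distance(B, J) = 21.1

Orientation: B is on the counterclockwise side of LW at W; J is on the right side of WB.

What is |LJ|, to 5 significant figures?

69.496

∠LWB = 83.2°, so WB runs at -48.8° + (180° − 83.2°) = 48.000° from the x-axis; with |WB| = 16.4, B = W + 16.4·(cos 48.000°, sin 48.000°) = (42.525, -23.853). WB is perpendicular to BJ; with |BJ| = 21.1 on the right of WB, J = B + 21.1·(0.74314, -0.66913) = (58.205, -37.972). Then |LJ| = |J − L| = 69.496.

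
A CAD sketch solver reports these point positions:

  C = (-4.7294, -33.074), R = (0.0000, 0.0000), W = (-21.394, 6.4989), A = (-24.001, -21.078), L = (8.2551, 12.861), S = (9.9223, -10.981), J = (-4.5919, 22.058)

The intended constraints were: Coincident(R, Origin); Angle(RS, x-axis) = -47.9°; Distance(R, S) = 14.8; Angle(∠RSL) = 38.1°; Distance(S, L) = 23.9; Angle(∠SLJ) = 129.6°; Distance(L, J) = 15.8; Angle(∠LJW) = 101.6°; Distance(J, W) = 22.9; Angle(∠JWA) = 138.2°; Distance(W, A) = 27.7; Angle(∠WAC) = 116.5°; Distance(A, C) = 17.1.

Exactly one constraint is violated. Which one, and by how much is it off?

Distance(A, C) = 17.1 — off by 5.60.

R = (0.00, 0.00) ✓; RS at -47.90° ✓; |RS| = 14.80 ✓; ∠RSL = 38.10° ✓; |SL| = 23.90 ✓; ∠SLJ = 129.6° ✓; |LJ| = 15.80 ✓; ∠LJW = 101.6° ✓; |JW| = 22.90 ✓; ∠JWA = 138.2° ✓; |WA| = 27.70 ✓; ∠WAC = 116.5° ✓; |AC| = 22.70 ✗.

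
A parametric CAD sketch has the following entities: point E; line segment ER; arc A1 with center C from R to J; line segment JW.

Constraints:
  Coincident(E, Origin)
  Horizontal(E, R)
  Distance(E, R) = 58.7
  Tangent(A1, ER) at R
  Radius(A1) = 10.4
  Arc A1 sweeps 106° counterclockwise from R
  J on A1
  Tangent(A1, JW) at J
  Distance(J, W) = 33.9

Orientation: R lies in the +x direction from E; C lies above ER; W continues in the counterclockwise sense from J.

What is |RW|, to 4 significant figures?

45.86

E is at the origin; E and R share the same y with |ER| = 58.7 and R on the +x side, so R = (58.70, 0.000). Since A1 is tangent to ER there, CR ⟂ ER, so C = R + (0, 10.4) = (58.70, 10.40). On A1, R sits at bearing -90° from C; a 106° counterclockwise sweep puts J at bearing 16°, so J = C + 10.4·(cos 16°, sin 16°) = (68.70, 13.27). The tangent condition forces CJ to be normal to JW, so JW runs along (−sin 16°, cos 16°); with |JW| = 33.9, W = (59.35, 45.85). Then |RW| = |W − R| = 45.86.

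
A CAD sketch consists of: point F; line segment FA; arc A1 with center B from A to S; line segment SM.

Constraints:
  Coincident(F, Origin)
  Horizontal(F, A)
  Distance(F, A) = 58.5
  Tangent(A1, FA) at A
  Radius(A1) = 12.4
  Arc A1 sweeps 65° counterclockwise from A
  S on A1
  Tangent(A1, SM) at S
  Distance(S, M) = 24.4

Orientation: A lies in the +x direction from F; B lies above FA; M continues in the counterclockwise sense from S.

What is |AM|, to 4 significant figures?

36.35

F is at the origin; FA is horizontal with |FA| = 58.5 and A on the +x side, so A = (58.50, 0.000). The tangent condition forces BA to be normal to FA, so B = A + (0, 12.4) = (58.50, 12.40). On A1, A sits at bearing -90° from B; a 65° counterclockwise sweep puts S at bearing -25°, so S = B + 12.4·(cos -25°, sin -25°) = (69.74, 7.160). Tangency of A1 to SM means the radius BS is perpendicular to SM, so SM runs along (−sin -25°, cos -25°); with |SM| = 24.4, M = (80.05, 29.27). Then |AM| = |M − A| = 36.35.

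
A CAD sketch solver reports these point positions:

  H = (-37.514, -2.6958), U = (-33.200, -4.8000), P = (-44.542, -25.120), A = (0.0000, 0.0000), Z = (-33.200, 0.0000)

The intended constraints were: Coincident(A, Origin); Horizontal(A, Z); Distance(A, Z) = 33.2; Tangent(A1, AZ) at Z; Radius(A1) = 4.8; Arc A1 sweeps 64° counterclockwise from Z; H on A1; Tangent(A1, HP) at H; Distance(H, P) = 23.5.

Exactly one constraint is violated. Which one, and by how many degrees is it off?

Tangent(A1, HP) at H — off by 8.60°.

A = (0.00, 0.00) ✓; A.y = 0.00, Z.y = 0.00 ✓; |AZ| = 33.20 ✓; ∠(UZ, ZA) = 90.00° ✓; |UZ| = 4.800 ✓; bearing(U→H) − bearing(U→Z) = 64.00° ✓; |UH| = 4.800 ✓; ∠(UH, HP) = 81.40° ✗; |HP| = 23.50 ✓.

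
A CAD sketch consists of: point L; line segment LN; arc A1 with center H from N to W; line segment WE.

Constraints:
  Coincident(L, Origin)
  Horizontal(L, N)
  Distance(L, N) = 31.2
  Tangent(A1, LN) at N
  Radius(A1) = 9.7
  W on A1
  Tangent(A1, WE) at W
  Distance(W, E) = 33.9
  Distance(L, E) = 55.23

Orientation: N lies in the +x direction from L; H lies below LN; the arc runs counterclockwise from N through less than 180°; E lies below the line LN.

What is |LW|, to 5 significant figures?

25.307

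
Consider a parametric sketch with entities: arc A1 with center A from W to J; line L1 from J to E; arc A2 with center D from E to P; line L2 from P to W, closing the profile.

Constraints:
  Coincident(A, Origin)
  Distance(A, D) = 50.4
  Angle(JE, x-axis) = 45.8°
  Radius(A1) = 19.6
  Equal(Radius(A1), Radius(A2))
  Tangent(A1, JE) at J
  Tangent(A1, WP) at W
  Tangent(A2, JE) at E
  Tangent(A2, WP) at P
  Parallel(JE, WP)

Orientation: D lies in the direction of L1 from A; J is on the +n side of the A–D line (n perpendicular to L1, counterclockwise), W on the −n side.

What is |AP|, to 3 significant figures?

54.1

Tangency of A1 to both parallel lines with radius 19.6 puts J and W at A ± 19.6·n: J = (-14.1, 13.7), W = (14.1, -13.7). Equal radii place E and P the same way about D: E = D + 19.6·n = (21.1, 49.8), P = D − 19.6·n = (49.2, 22.5). Then |AP| = |P − A| = 54.1.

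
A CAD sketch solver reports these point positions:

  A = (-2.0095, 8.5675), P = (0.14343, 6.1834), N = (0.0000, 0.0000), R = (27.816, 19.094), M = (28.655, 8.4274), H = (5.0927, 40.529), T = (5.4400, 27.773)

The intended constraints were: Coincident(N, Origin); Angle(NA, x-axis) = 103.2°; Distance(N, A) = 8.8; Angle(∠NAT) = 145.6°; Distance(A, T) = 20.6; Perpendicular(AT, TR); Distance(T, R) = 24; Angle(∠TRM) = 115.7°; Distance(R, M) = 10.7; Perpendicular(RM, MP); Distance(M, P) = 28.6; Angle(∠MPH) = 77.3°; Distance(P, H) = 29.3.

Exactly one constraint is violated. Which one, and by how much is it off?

Distance(P, H) = 29.3 — off by 5.40.

N = (0.00, 0.00) ✓; NA at 103.2° ✓; |NA| = 8.800 ✓; ∠NAT = 145.6° ✓; |AT| = 20.60 ✓; ∠(AT, TR) = 90.00° ✓; |TR| = 24.00 ✓; ∠TRM = 115.7° ✓; |RM| = 10.70 ✓; ∠(RM, MP) = 90.00° ✓; |MP| = 28.60 ✓; ∠MPH = 77.30° ✓; |PH| = 34.70 ✗.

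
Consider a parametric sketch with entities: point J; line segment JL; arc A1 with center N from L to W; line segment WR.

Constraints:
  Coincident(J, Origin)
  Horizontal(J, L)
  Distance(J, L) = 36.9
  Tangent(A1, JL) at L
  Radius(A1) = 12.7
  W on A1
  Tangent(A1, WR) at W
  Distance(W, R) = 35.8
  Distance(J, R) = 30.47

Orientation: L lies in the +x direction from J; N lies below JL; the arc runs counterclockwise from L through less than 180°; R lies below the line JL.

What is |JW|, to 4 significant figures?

27.89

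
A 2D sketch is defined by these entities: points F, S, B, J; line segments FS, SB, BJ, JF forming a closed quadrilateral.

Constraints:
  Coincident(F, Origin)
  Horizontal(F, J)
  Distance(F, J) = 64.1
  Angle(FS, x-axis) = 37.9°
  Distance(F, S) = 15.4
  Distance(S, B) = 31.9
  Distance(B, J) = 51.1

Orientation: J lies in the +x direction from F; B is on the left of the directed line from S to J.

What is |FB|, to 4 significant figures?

46.60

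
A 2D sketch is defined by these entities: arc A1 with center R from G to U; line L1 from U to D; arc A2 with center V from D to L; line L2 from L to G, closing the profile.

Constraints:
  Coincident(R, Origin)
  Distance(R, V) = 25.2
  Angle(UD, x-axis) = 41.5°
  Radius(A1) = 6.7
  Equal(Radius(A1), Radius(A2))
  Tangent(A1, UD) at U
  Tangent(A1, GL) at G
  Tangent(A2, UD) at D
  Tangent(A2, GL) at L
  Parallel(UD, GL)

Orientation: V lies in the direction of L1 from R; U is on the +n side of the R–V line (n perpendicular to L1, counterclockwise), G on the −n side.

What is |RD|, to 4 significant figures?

26.08

The slot axis is L1's direction at 41.5°, so u = (cos 41.5°, sin 41.5°) = (0.7490, 0.6626) and n = (−sin 41.5°, cos 41.5°) = (-0.6626, 0.7490). R is at the origin and V lies 25.2 along u from R, so V = 25.2·u = (18.87, 16.70). Tangency of A1 to both parallel lines with radius 6.7 puts U and G at R ± 6.7·n: U = (-4.440, 5.018), G = (4.440, -5.018). Equal radii place D and L the same way about V: D = V + 6.7·n = (14.43, 21.72), L = V − 6.7·n = (23.31, 11.68). Then |RD| = |D − R| = 26.08.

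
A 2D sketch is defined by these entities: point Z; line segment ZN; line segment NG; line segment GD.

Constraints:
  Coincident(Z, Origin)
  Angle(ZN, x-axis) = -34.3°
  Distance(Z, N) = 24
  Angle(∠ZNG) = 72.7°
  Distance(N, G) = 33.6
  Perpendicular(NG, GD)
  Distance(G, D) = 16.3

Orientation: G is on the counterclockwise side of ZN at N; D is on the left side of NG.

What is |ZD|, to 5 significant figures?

27.277

∠ZNG = 72.7°, so NG runs at -34.3° + (180° − 72.7°) = 73.000° from the x-axis; with |NG| = 33.6, G = N + 33.6·(cos 73.000°, sin 73.000°) = (29.650, 18.607). NG ⟂ GD; with |GD| = 16.3 on the left of NG, D = G + 16.3·(-0.95630, 0.29237) = (14.062, 23.373). Then |ZD| = |D − Z| = 27.277.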